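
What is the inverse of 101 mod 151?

3

By the extended Euclidean algorithm:
151 = 1×101 + 50
101 = 2×50 + 1
50 = 50×1 + 0
gcd(101, 151) = 1, so the inverse exists.
Bézout: 1 = −2×151 + 3×101.
So 101⁻¹ ≡ 3 (mod 151).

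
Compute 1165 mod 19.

6

1165 = 61·19 + 6, so 1165 ≡ 6 (mod 19).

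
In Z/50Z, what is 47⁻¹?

33

By the extended Euclidean algorithm:
50 = 1*47 + 3
47 = 15*3 + 2
3 = 1*2 + 1
2 = 2*1 + 0
gcd(47, 50) = 1, so the inverse exists.
Back-substitute for 1:
1 = 1*3 − 1*2
  = −1*47 + 16*3
  = 16*50 − 17*47
So 47⁻¹ ≡ −17 ≡ 33 (mod 50).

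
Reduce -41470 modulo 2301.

-41470 = -19·2301 + 2249, so -41470 ≡ 2249 (mod 2301).

2249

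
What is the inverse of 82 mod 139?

39

Apply the Euclidean algorithm and back-substitute:
139 = 1×82 + 57
82 = 1×57 + 25
57 = 2×25 + 7
25 = 3×7 + 4
7 = 1×4 + 3
4 = 1×3 + 1
3 = 3×1 + 0
gcd(82, 139) = 1, so the inverse exists.
Bézout: 1 = −23×139 + 39×82.
So 82⁻¹ ≡ 39 (mod 139).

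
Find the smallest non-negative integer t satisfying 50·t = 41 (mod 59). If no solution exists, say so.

gcd(50, 59) = 1, so a unique solution mod 59 exists.
50⁻¹ ≡ 13 (mod 59).
t ≡ 13·41 ≡ 2 (mod 59).

2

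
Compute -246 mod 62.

2

-246 = -4×62 + 2, so -246 ≡ 2 (mod 62).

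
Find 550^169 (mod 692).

608

Using repeated squaring:
169 in binary is 10101001, i.e. 169 = 128 + 32 + 8 + 1.
550^1 ≡ 550 (mod 692)
550^2 ≡ 550^2 = 302500 ≡ 96 (mod 692)
550^4 ≡ 96^2 = 9216 ≡ 220 (mod 692)
550^8 ≡ 220^2 = 48400 ≡ 652 (mod 692)
550^16 ≡ 652^2 = 425104 ≡ 216 (mod 692)
550^32 ≡ 216^2 = 46656 ≡ 292 (mod 692)
550^64 ≡ 292^2 = 85264 ≡ 148 (mod 692)
550^128 ≡ 148^2 = 21904 ≡ 452 (mod 692)
550^169 = 550^128 · 550^32 · 550^8 · 550^1 ≡ 452 · 292 · 652 · 550 (mod 692).
Accumulate the product:
452 · 292 = 131984 ≡ 504
504 · 652 = 328608 ≡ 600
600 · 550 = 330000 ≡ 608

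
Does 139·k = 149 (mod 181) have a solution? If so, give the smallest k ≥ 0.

18

gcd(139, 181) = 1, so a unique solution mod 181 exists.
139⁻¹ ≡ 56 (mod 181).
k ≡ 56·149 ≡ 18 (mod 181).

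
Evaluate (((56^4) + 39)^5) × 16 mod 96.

(56)^4 ≡ 64 (mod 96)
64 + 39 = 103 ≡ 7 (mod 96)
(7)^5 ≡ 7 (mod 96)
7 × 16 = 112 ≡ 16 (mod 96)

16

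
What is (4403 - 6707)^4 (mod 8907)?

6522

4403 - 6707 = -2304 ≡ 6603 (mod 8907)
(6603)^4 ≡ 6522 (mod 8907)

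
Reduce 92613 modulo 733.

92613 = 126×733 + 255, so 92613 ≡ 255 (mod 733).

255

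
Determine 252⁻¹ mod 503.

Apply the Euclidean algorithm and back-substitute:
503 = 1·252 + 251
252 = 1·251 + 1
251 = 251·1 + 0
gcd(252, 503) = 1, so the inverse exists.
Back-substitute for 1:
1 = 1·252 − 1·251
  = −1·503 + 2·252
So 252⁻¹ ≡ 2 (mod 503).

2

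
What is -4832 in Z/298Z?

234

-4832 = -17×298 + 234, so -4832 ≡ 234 (mod 298).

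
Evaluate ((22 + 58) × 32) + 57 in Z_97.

22 + 58 = 80
80 × 32 = 2560 ≡ 38 (mod 97)
38 + 57 = 95

95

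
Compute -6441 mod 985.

-6441 = -7*985 + 454, so -6441 ≡ 454 (mod 985).

454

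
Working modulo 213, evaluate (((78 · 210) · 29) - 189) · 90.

78 · 210 = 16380 ≡ 192 (mod 213)
192 · 29 = 5568 ≡ 30 (mod 213)
30 - 189 = -159 ≡ 54 (mod 213)
54 · 90 = 4860 ≡ 174 (mod 213)

174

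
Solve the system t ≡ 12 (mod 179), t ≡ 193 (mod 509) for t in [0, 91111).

179⁻¹ mod 509: 179×91 ≡ 1 (mod 509), so 179⁻¹ ≡ 91.
t = 12 + 179×((193 − 12)×91 mod 509) = 12 + 179×183 = 32769.

32769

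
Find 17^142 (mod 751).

By square-and-multiply:
142 in binary is 10001110, i.e. 142 = 128 + 8 + 4 + 2.
17^1 ≡ 17 (mod 751)
17^2 ≡ 17^2 = 289 (mod 751)
17^4 ≡ 289^2 = 83521 ≡ 160 (mod 751)
17^8 ≡ 160^2 = 25600 ≡ 66 (mod 751)
17^16 ≡ 66^2 = 4356 ≡ 601 (mod 751)
17^32 ≡ 601^2 = 361201 ≡ 721 (mod 751)
17^64 ≡ 721^2 = 519841 ≡ 149 (mod 751)
17^128 ≡ 149^2 = 22201 ≡ 422 (mod 751)
17^142 = 17^128 × 17^8 × 17^4 × 17^2 ≡ 422 × 66 × 160 × 289 (mod 751).
Accumulate the product:
422 × 66 = 27852 ≡ 65
65 × 160 = 10400 ≡ 637
637 × 289 = 184093 ≡ 98

98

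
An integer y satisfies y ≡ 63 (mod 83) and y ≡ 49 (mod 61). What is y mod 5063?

83⁻¹ mod 61: 83×25 ≡ 1 (mod 61), so 83⁻¹ ≡ 25.
y = 63 + 83×((49 − 63)×25 mod 61) = 63 + 83×16 = 1391.
Check: 1391 mod 83 = 63, 1391 mod 61 = 49. ✓

1391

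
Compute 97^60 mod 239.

182

97^1 ≡ 97 (mod 239)
97^2 ≡ 97^2 = 9409 ≡ 88 (mod 239)
97^4 ≡ 88^2 = 7744 ≡ 96 (mod 239)
97^8 ≡ 96^2 = 9216 ≡ 134 (mod 239)
97^16 ≡ 134^2 = 17956 ≡ 31 (mod 239)
97^32 ≡ 31^2 = 961 ≡ 5 (mod 239)
97^60 = 97^32 · 97^16 · 97^8 · 97^4 ≡ 5 · 31 · 134 · 96 (mod 239).
Accumulate the product:
5 · 31 = 155
155 · 134 = 20770 ≡ 216
216 · 96 = 20736 ≡ 182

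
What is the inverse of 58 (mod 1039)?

Run the extended Euclidean algorithm:
1039 = 17·58 + 53
58 = 1·53 + 5
53 = 10·5 + 3
5 = 1·3 + 2
3 = 1·2 + 1
2 = 2·1 + 0
gcd(58, 1039) = 1, so the inverse exists.
Back-substitute for 1:
1 = 1·3 − 1·2
  = −1·5 + 2·3
  = 2·53 − 21·5
  = −21·58 + 23·53
  = 23·1039 − 412·58
So 58⁻¹ ≡ −412 ≡ 627 (mod 1039).

627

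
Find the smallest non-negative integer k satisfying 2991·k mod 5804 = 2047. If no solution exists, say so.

gcd(2991, 5804) = 1, so a unique solution mod 5804 exists.
2991⁻¹ ≡ 3815 (mod 5804).
k ≡ 3815·2047 ≡ 2925 (mod 5804).

2925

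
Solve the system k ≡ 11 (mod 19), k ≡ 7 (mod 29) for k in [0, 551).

239

19⁻¹ mod 29: 19·26 ≡ 1 (mod 29), so 19⁻¹ ≡ 26.
k = 11 + 19·((7 − 11)·26 mod 29) = 11 + 19·12 = 239.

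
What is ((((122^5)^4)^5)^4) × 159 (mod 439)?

(122)^5 ≡ 98 (mod 439)
(98)^4 ≡ 282 (mod 439)
(282)^5 ≡ 4 (mod 439)
(4)^4 ≡ 256 (mod 439)
256 × 159 = 40704 ≡ 316 (mod 439)

316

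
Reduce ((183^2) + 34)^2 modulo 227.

(183)^2 ≡ 120 (mod 227)
120 + 34 = 154
(154)^2 ≡ 108 (mod 227)

108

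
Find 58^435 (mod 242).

Compute successive squares:
435 in binary is 110110011, i.e. 435 = 256 + 128 + 32 + 16 + 2 + 1.
58^1 ≡ 58 (mod 242)
58^2 ≡ 58^2 = 3364 ≡ 218 (mod 242)
58^4 ≡ 218^2 = 47524 ≡ 92 (mod 242)
58^8 ≡ 92^2 = 8464 ≡ 236 (mod 242)
58^16 ≡ 236^2 = 55696 ≡ 36 (mod 242)
58^32 ≡ 36^2 = 1296 ≡ 86 (mod 242)
58^64 ≡ 86^2 = 7396 ≡ 136 (mod 242)
58^128 ≡ 136^2 = 18496 ≡ 104 (mod 242)
58^256 ≡ 104^2 = 10816 ≡ 168 (mod 242)
58^435 = 58^256 × 58^128 × 58^32 × 58^16 × 58^2 × 58^1 ≡ 168 × 104 × 86 × 36 × 218 × 58 (mod 242).
Accumulate the product:
168 × 104 = 17472 ≡ 48
48 × 86 = 4128 ≡ 14
14 × 36 = 504 ≡ 20
20 × 218 = 4360 ≡ 4
4 × 58 = 232

232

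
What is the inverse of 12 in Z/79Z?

79 = 6×12 + 7
12 = 1×7 + 5
7 = 1×5 + 2
5 = 2×2 + 1
2 = 2×1 + 0
gcd(12, 79) = 1, so the inverse exists.
Back-substitute for 1:
1 = 1×5 − 2×2
  = −2×7 + 3×5
  = 3×12 − 5×7
  = −5×79 + 33×12
So 12⁻¹ ≡ 33 (mod 79).

33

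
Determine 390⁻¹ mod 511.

38

By the extended Euclidean algorithm:
511 = 1*390 + 121
390 = 3*121 + 27
121 = 4*27 + 13
27 = 2*13 + 1
13 = 13*1 + 0
gcd(390, 511) = 1, so the inverse exists.
Bézout: 1 = −29*511 + 38*390.
So 390⁻¹ ≡ 38 (mod 511).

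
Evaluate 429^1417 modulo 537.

411

1417 in binary is 10110001001, i.e. 1417 = 1024 + 256 + 128 + 8 + 1.
429^1 ≡ 429 (mod 537)
429^2 ≡ 429^2 = 184041 ≡ 387 (mod 537)
429^4 ≡ 387^2 = 149769 ≡ 483 (mod 537)
429^8 ≡ 483^2 = 233289 ≡ 231 (mod 537)
429^16 ≡ 231^2 = 53361 ≡ 198 (mod 537)
429^32 ≡ 198^2 = 39204 ≡ 3 (mod 537)
429^64 ≡ 3^2 = 9 (mod 537)
429^128 ≡ 9^2 = 81 (mod 537)
429^256 ≡ 81^2 = 6561 ≡ 117 (mod 537)
429^512 ≡ 117^2 = 13689 ≡ 264 (mod 537)
429^1024 ≡ 264^2 = 69696 ≡ 423 (mod 537)
429^1417 = 429^1024 · 429^256 · 429^128 · 429^8 · 429^1 ≡ 423 · 117 · 81 · 231 · 429 (mod 537).
Accumulate the product:
423 · 117 = 49491 ≡ 87
87 · 81 = 7047 ≡ 66
66 · 231 = 15246 ≡ 210
210 · 429 = 90090 ≡ 411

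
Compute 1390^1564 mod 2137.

79

By square-and-multiply:
1390^1 ≡ 1390 (mod 2137)
1390^2 ≡ 1390^2 = 1932100 ≡ 252 (mod 2137)
1390^4 ≡ 252^2 = 63504 ≡ 1531 (mod 2137)
1390^8 ≡ 1531^2 = 2343961 ≡ 1809 (mod 2137)
1390^16 ≡ 1809^2 = 3272481 ≡ 734 (mod 2137)
1390^32 ≡ 734^2 = 538756 ≡ 232 (mod 2137)
1390^64 ≡ 232^2 = 53824 ≡ 399 (mod 2137)
1390^128 ≡ 399^2 = 159201 ≡ 1063 (mod 2137)
1390^256 ≡ 1063^2 = 1129969 ≡ 1633 (mod 2137)
1390^512 ≡ 1633^2 = 2666689 ≡ 1850 (mod 2137)
1390^1024 ≡ 1850^2 = 3422500 ≡ 1163 (mod 2137)
1390^1564 = 1390^1024 · 1390^512 · 1390^16 · 1390^8 · 1390^4 ≡ 1163 · 1850 · 734 · 1809 · 1531 (mod 2137).
Accumulate the product:
1163 · 1850 = 2151550 ≡ 1728
1728 · 734 = 1268352 ≡ 1111
1111 · 1809 = 2009799 ≡ 1019
1019 · 1531 = 1560089 ≡ 79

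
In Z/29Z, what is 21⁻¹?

By the extended Euclidean algorithm:
29 = 1×21 + 8
21 = 2×8 + 5
8 = 1×5 + 3
5 = 1×3 + 2
3 = 1×2 + 1
2 = 2×1 + 0
gcd(21, 29) = 1, so the inverse exists.
Bézout: 1 = 8×29 − 11×21.
So 21⁻¹ ≡ −11 ≡ 18 (mod 29).

18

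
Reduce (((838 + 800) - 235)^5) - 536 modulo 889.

838 + 800 = 1638 ≡ 749 (mod 889)
749 - 235 = 514
(514)^5 ≡ 537 (mod 889)
537 - 536 = 1

1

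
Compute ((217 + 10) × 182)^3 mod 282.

142

217 + 10 = 227
227 × 182 = 41314 ≡ 142 (mod 282)
(142)^3 ≡ 142 (mod 282)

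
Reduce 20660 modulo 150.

110

20660 = 137·150 + 110, so 20660 ≡ 110 (mod 150).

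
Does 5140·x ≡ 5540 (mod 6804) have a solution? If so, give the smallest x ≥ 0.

1391

gcd(5140, 6804) = 4, and 4 | 5540, so solutions exist.
Divide through by 4: 1285·x ≡ 1385 mod 1701.
1285⁻¹ ≡ 184 (mod 1701).
x ≡ 184·1385 ≡ 1391 (mod 1701).
The smallest non-negative solution is x = 1391.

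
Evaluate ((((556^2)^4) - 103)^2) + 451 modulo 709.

(556)^2 ≡ 12 (mod 709)
(12)^4 ≡ 175 (mod 709)
175 - 103 = 72
(72)^2 ≡ 221 (mod 709)
221 + 451 = 672

672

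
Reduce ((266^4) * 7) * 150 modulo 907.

(266)^4 ≡ 100 (mod 907)
100 * 7 = 700
700 * 150 = 105000 ≡ 695 (mod 907)

695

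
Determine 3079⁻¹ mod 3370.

Apply the Euclidean algorithm and back-substitute:
3370 = 1×3079 + 291
3079 = 10×291 + 169
291 = 1×169 + 122
169 = 1×122 + 47
122 = 2×47 + 28
47 = 1×28 + 19
28 = 1×19 + 9
19 = 2×9 + 1
9 = 9×1 + 0
gcd(3079, 3370) = 1, so the inverse exists.
Back-substitute for 1:
1 = 1×19 − 2×9
  = −2×28 + 3×19
  = 3×47 − 5×28
  = −5×122 + 13×47
  = 13×169 − 18×122
  = −18×291 + 31×169
  = 31×3079 − 328×291
  = −328×3370 + 359×3079
So 3079⁻¹ ≡ 359 (mod 3370).

359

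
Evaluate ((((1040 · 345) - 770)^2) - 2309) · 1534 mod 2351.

1040 · 345 = 358800 ≡ 1448 (mod 2351)
1448 - 770 = 678
(678)^2 ≡ 1239 (mod 2351)
1239 - 2309 = -1070 ≡ 1281 (mod 2351)
1281 · 1534 = 1965054 ≡ 1969 (mod 2351)

1969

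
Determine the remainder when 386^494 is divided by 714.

By square-and-multiply:
494 in binary is 111101110, i.e. 494 = 256 + 128 + 64 + 32 + 8 + 4 + 2.
386^1 ≡ 386 (mod 714)
386^2 ≡ 386^2 = 148996 ≡ 484 (mod 714)
386^4 ≡ 484^2 = 234256 ≡ 64 (mod 714)
386^8 ≡ 64^2 = 4096 ≡ 526 (mod 714)
386^16 ≡ 526^2 = 276676 ≡ 358 (mod 714)
386^32 ≡ 358^2 = 128164 ≡ 358 (mod 714)
386^64 ≡ 358^2 = 128164 ≡ 358 (mod 714)
386^128 ≡ 358^2 = 128164 ≡ 358 (mod 714)
386^256 ≡ 358^2 = 128164 ≡ 358 (mod 714)
386^494 = 386^256 × 386^128 × 386^64 × 386^32 × 386^8 × 386^4 × 386^2 ≡ 358 × 358 × 358 × 358 × 526 × 64 × 484 (mod 714).
Accumulate the product:
358 × 358 = 128164 ≡ 358
358 × 358 = 128164 ≡ 358
358 × 358 = 128164 ≡ 358
358 × 526 = 188308 ≡ 526
526 × 64 = 33664 ≡ 106
106 × 484 = 51304 ≡ 610

610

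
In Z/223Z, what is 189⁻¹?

By the extended Euclidean algorithm:
223 = 1×189 + 34
189 = 5×34 + 19
34 = 1×19 + 15
19 = 1×15 + 4
15 = 3×4 + 3
4 = 1×3 + 1
3 = 3×1 + 0
gcd(189, 223) = 1, so the inverse exists.
Back-substitute for 1:
1 = 1×4 − 1×3
  = −1×15 + 4×4
  = 4×19 − 5×15
  = −5×34 + 9×19
  = 9×189 − 50×34
  = −50×223 + 59×189
So 189⁻¹ ≡ 59 (mod 223).

59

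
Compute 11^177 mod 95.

1

177 in binary is 10110001, i.e. 177 = 128 + 32 + 16 + 1.
11^1 ≡ 11 (mod 95)
11^2 ≡ 11^2 = 121 ≡ 26 (mod 95)
11^4 ≡ 26^2 = 676 ≡ 11 (mod 95)
11^8 ≡ 11^2 = 121 ≡ 26 (mod 95)
11^16 ≡ 26^2 = 676 ≡ 11 (mod 95)
11^32 ≡ 11^2 = 121 ≡ 26 (mod 95)
11^64 ≡ 26^2 = 676 ≡ 11 (mod 95)
11^128 ≡ 11^2 = 121 ≡ 26 (mod 95)
11^177 = 11^128 × 11^32 × 11^16 × 11^1 ≡ 26 × 26 × 11 × 11 (mod 95).
Accumulate the product:
26 × 26 = 676 ≡ 11
11 × 11 = 121 ≡ 26
26 × 11 = 286 ≡ 1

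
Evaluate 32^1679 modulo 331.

Using repeated squaring:
1679 in binary is 11010001111, i.e. 1679 = 1024 + 512 + 128 + 8 + 4 + 2 + 1.
32^1 ≡ 32 (mod 331)
32^2 ≡ 32^2 = 1024 ≡ 31 (mod 331)
32^4 ≡ 31^2 = 961 ≡ 299 (mod 331)
32^8 ≡ 299^2 = 89401 ≡ 31 (mod 331)
32^16 ≡ 31^2 = 961 ≡ 299 (mod 331)
32^32 ≡ 299^2 = 89401 ≡ 31 (mod 331)
32^64 ≡ 31^2 = 961 ≡ 299 (mod 331)
32^128 ≡ 299^2 = 89401 ≡ 31 (mod 331)
32^256 ≡ 31^2 = 961 ≡ 299 (mod 331)
32^512 ≡ 299^2 = 89401 ≡ 31 (mod 331)
32^1024 ≡ 31^2 = 961 ≡ 299 (mod 331)
32^1679 = 32^1024 * 32^512 * 32^128 * 32^8 * 32^4 * 32^2 * 32^1 ≡ 299 * 31 * 31 * 31 * 299 * 31 * 32 (mod 331).
Accumulate the product:
299 * 31 = 9269 ≡ 1
1 * 31 = 31
31 * 31 = 961 ≡ 299
299 * 299 = 89401 ≡ 31
31 * 31 = 961 ≡ 299
299 * 32 = 9568 ≡ 300

300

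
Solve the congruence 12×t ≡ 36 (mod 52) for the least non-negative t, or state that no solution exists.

gcd(12, 52) = 4, and 4 | 36, so solutions exist.
Divide through by 4: 3×t ≡ 9 mod 13.
3⁻¹ ≡ 9 (mod 13).
t ≡ 9×9 ≡ 3 (mod 13).
The smallest non-negative solution is t = 3.

3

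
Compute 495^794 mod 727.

469

Using repeated squaring:
495^1 ≡ 495 (mod 727)
495^2 ≡ 495^2 = 245025 ≡ 26 (mod 727)
495^4 ≡ 26^2 = 676 (mod 727)
495^8 ≡ 676^2 = 456976 ≡ 420 (mod 727)
495^16 ≡ 420^2 = 176400 ≡ 466 (mod 727)
495^32 ≡ 466^2 = 217156 ≡ 510 (mod 727)
495^64 ≡ 510^2 = 260100 ≡ 561 (mod 727)
495^128 ≡ 561^2 = 314721 ≡ 657 (mod 727)
495^256 ≡ 657^2 = 431649 ≡ 538 (mod 727)
495^512 ≡ 538^2 = 289444 ≡ 98 (mod 727)
495^794 = 495^512 × 495^256 × 495^16 × 495^8 × 495^2 ≡ 98 × 538 × 466 × 420 × 26 (mod 727).
Accumulate the product:
98 × 538 = 52724 ≡ 380
380 × 466 = 177080 ≡ 419
419 × 420 = 175980 ≡ 46
46 × 26 = 1196 ≡ 469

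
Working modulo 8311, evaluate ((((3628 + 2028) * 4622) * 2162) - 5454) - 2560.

1627

3628 + 2028 = 5656
5656 * 4622 = 26142032 ≡ 3937 (mod 8311)
3937 * 2162 = 8511794 ≡ 1330 (mod 8311)
1330 - 5454 = -4124 ≡ 4187 (mod 8311)
4187 - 2560 = 1627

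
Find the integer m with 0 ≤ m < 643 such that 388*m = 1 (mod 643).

643 = 1*388 + 255
388 = 1*255 + 133
255 = 1*133 + 122
133 = 1*122 + 11
122 = 11*11 + 1
11 = 11*1 + 0
gcd(388, 643) = 1, so the inverse exists.
Bézout: 1 = 35*643 − 58*388.
So 388⁻¹ ≡ −58 ≡ 585 (mod 643).

585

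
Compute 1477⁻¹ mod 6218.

5877

6218 = 4·1477 + 310
1477 = 4·310 + 237
310 = 1·237 + 73
237 = 3·73 + 18
73 = 4·18 + 1
18 = 18·1 + 0
gcd(1477, 6218) = 1, so the inverse exists.
Back-substitute for 1:
1 = 1·73 − 4·18
  = −4·237 + 13·73
  = 13·310 − 17·237
  = −17·1477 + 81·310
  = 81·6218 − 341·1477
So 1477⁻¹ ≡ −341 ≡ 5877 (mod 6218).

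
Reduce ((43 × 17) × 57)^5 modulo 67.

10

43 × 17 = 731 ≡ 61 (mod 67)
61 × 57 = 3477 ≡ 60 (mod 67)
(60)^5 ≡ 10 (mod 67)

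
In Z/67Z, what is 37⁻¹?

By the extended Euclidean algorithm:
67 = 1*37 + 30
37 = 1*30 + 7
30 = 4*7 + 2
7 = 3*2 + 1
2 = 2*1 + 0
gcd(37, 67) = 1, so the inverse exists.
Bézout: 1 = −16*67 + 29*37.
So 37⁻¹ ≡ 29 (mod 67).

29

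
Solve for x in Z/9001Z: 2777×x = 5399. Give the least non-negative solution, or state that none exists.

6384

gcd(2777, 9001) = 1, so a unique solution mod 9001 exists.
2777⁻¹ ≡ 5011 (mod 9001).
x ≡ 5011×5399 ≡ 6384 (mod 9001).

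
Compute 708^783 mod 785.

337

708^1 ≡ 708 (mod 785)
708^2 ≡ 708^2 = 501264 ≡ 434 (mod 785)
708^4 ≡ 434^2 = 188356 ≡ 741 (mod 785)
708^8 ≡ 741^2 = 549081 ≡ 366 (mod 785)
708^16 ≡ 366^2 = 133956 ≡ 506 (mod 785)
708^32 ≡ 506^2 = 256036 ≡ 126 (mod 785)
708^64 ≡ 126^2 = 15876 ≡ 176 (mod 785)
708^128 ≡ 176^2 = 30976 ≡ 361 (mod 785)
708^256 ≡ 361^2 = 130321 ≡ 11 (mod 785)
708^512 ≡ 11^2 = 121 (mod 785)
708^783 = 708^512 · 708^256 · 708^8 · 708^4 · 708^2 · 708^1 ≡ 121 · 11 · 366 · 741 · 434 · 708 (mod 785).
Accumulate the product:
121 · 11 = 1331 ≡ 546
546 · 366 = 199836 ≡ 446
446 · 741 = 330486 ≡ 1
1 · 434 = 434
434 · 708 = 307272 ≡ 337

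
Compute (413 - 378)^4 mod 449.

413 - 378 = 35
(35)^4 ≡ 67 (mod 449)

67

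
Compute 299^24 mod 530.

281

By square-and-multiply:
24 in binary is 11000, i.e. 24 = 16 + 8.
299^1 ≡ 299 (mod 530)
299^2 ≡ 299^2 = 89401 ≡ 361 (mod 530)
299^4 ≡ 361^2 = 130321 ≡ 471 (mod 530)
299^8 ≡ 471^2 = 221841 ≡ 301 (mod 530)
299^16 ≡ 301^2 = 90601 ≡ 501 (mod 530)
299^24 = 299^16 · 299^8 ≡ 501 · 301 (mod 530).
501 · 301 = 150801 ≡ 281 (mod 530).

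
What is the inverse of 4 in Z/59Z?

15

Run the extended Euclidean algorithm:
59 = 14×4 + 3
4 = 1×3 + 1
3 = 3×1 + 0
gcd(4, 59) = 1, so the inverse exists.
Back-substitute for 1:
1 = 1×4 − 1×3
  = −1×59 + 15×4
So 4⁻¹ ≡ 15 (mod 59).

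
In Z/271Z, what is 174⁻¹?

176

271 = 1×174 + 97
174 = 1×97 + 77
97 = 1×77 + 20
77 = 3×20 + 17
20 = 1×17 + 3
17 = 5×3 + 2
3 = 1×2 + 1
2 = 2×1 + 0
gcd(174, 271) = 1, so the inverse exists.
Bézout: 1 = 61×271 − 95×174.
So 174⁻¹ ≡ −95 ≡ 176 (mod 271).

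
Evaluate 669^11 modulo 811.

496

11 in binary is 1011, i.e. 11 = 8 + 2 + 1.
669^1 ≡ 669 (mod 811)
669^2 ≡ 669^2 = 447561 ≡ 700 (mod 811)
669^4 ≡ 700^2 = 490000 ≡ 156 (mod 811)
669^8 ≡ 156^2 = 24336 ≡ 6 (mod 811)
669^11 = 669^8 * 669^2 * 669^1 ≡ 6 * 700 * 669 (mod 811).
Accumulate the product:
6 * 700 = 4200 ≡ 145
145 * 669 = 97005 ≡ 496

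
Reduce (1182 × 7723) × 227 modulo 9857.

1182 × 7723 = 9128586 ≡ 1004 (mod 9857)
1004 × 227 = 227908 ≡ 1197 (mod 9857)

1197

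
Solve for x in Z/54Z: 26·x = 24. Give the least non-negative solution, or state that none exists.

gcd(26, 54) = 2, and 2 | 24, so solutions exist.
Divide through by 2: 13·x ≡ 12 (mod 27).
13⁻¹ ≡ 25 (mod 27).
x ≡ 25·12 ≡ 3 (mod 27).
The smallest non-negative solution is x = 3.

3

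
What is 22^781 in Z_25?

22

Using repeated squaring:
781 in binary is 1100001101, i.e. 781 = 512 + 256 + 8 + 4 + 1.
22^1 ≡ 22 (mod 25)
22^2 ≡ 22^2 = 484 ≡ 9 (mod 25)
22^4 ≡ 9^2 = 81 ≡ 6 (mod 25)
22^8 ≡ 6^2 = 36 ≡ 11 (mod 25)
22^16 ≡ 11^2 = 121 ≡ 21 (mod 25)
22^32 ≡ 21^2 = 441 ≡ 16 (mod 25)
22^64 ≡ 16^2 = 256 ≡ 6 (mod 25)
22^128 ≡ 6^2 = 36 ≡ 11 (mod 25)
22^256 ≡ 11^2 = 121 ≡ 21 (mod 25)
22^512 ≡ 21^2 = 441 ≡ 16 (mod 25)
22^781 = 22^512 * 22^256 * 22^8 * 22^4 * 22^1 ≡ 16 * 21 * 11 * 6 * 22 (mod 25).
Accumulate the product:
16 * 21 = 336 ≡ 11
11 * 11 = 121 ≡ 21
21 * 6 = 126 ≡ 1
1 * 22 = 22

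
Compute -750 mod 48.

-750 = -16*48 + 18, so -750 ≡ 18 (mod 48).

18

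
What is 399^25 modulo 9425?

25 in binary is 11001, i.e. 25 = 16 + 8 + 1.
399^1 ≡ 399 (mod 9425)
399^2 ≡ 399^2 = 159201 ≡ 8401 (mod 9425)
399^4 ≡ 8401^2 = 70576801 ≡ 2401 (mod 9425)
399^8 ≡ 2401^2 = 5764801 ≡ 6126 (mod 9425)
399^16 ≡ 6126^2 = 37527876 ≡ 6951 (mod 9425)
399^25 = 399^16 · 399^8 · 399^1 ≡ 6951 · 6126 · 399 (mod 9425).
Accumulate the product:
6951 · 6126 = 42581826 ≡ 9101
9101 · 399 = 3631299 ≡ 2674

2674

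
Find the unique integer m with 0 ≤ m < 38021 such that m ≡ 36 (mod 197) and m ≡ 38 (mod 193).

197⁻¹ mod 193: 197·145 ≡ 1 (mod 193), so 197⁻¹ ≡ 145.
m = 36 + 197·((38 − 36)·145 mod 193) = 36 + 197·97 = 19145.

19145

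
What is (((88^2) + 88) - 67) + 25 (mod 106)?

(88)^2 ≡ 6 (mod 106)
6 + 88 = 94
94 - 67 = 27
27 + 25 = 52

52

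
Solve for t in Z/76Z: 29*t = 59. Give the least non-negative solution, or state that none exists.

gcd(29, 76) = 1, so a unique solution mod 76 exists.
29⁻¹ ≡ 21 (mod 76).
t ≡ 21*59 ≡ 23 (mod 76).

23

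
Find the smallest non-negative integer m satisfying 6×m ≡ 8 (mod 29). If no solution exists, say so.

gcd(6, 29) = 1, so a unique solution mod 29 exists.
6⁻¹ ≡ 5 (mod 29).
m ≡ 5×8 ≡ 11 (mod 29).

11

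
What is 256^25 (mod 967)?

549

By square-and-multiply:
25 in binary is 11001, i.e. 25 = 16 + 8 + 1.
256^1 ≡ 256 (mod 967)
256^2 ≡ 256^2 = 65536 ≡ 747 (mod 967)
256^4 ≡ 747^2 = 558009 ≡ 50 (mod 967)
256^8 ≡ 50^2 = 2500 ≡ 566 (mod 967)
256^16 ≡ 566^2 = 320356 ≡ 279 (mod 967)
256^25 = 256^16 × 256^8 × 256^1 ≡ 279 × 566 × 256 (mod 967).
Accumulate the product:
279 × 566 = 157914 ≡ 293
293 × 256 = 75008 ≡ 549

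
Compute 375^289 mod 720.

Compute successive squares:
289 in binary is 100100001, i.e. 289 = 256 + 32 + 1.
375^1 ≡ 375 (mod 720)
375^2 ≡ 375^2 = 140625 ≡ 225 (mod 720)
375^4 ≡ 225^2 = 50625 ≡ 225 (mod 720)
375^8 ≡ 225^2 = 50625 ≡ 225 (mod 720)
375^16 ≡ 225^2 = 50625 ≡ 225 (mod 720)
375^32 ≡ 225^2 = 50625 ≡ 225 (mod 720)
375^64 ≡ 225^2 = 50625 ≡ 225 (mod 720)
375^128 ≡ 225^2 = 50625 ≡ 225 (mod 720)
375^256 ≡ 225^2 = 50625 ≡ 225 (mod 720)
375^289 = 375^256 · 375^32 · 375^1 ≡ 225 · 225 · 375 (mod 720).
Accumulate the product:
225 · 225 = 50625 ≡ 225
225 · 375 = 84375 ≡ 135

135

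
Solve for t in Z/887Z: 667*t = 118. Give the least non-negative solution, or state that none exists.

701

gcd(667, 887) = 1, so a unique solution mod 887 exists.
667⁻¹ ≡ 254 (mod 887).
t ≡ 254*118 ≡ 701 (mod 887).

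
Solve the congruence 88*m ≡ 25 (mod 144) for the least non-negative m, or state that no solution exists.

no solution

gcd(88, 144) = 8, and 8 does not divide 25.
So the congruence has no solution.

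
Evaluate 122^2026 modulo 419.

116

Using repeated squaring:
2026 in binary is 11111101010, i.e. 2026 = 1024 + 512 + 256 + 128 + 64 + 32 + 8 + 2.
122^1 ≡ 122 (mod 419)
122^2 ≡ 122^2 = 14884 ≡ 219 (mod 419)
122^4 ≡ 219^2 = 47961 ≡ 195 (mod 419)
122^8 ≡ 195^2 = 38025 ≡ 315 (mod 419)
122^16 ≡ 315^2 = 99225 ≡ 341 (mod 419)
122^32 ≡ 341^2 = 116281 ≡ 218 (mod 419)
122^64 ≡ 218^2 = 47524 ≡ 177 (mod 419)
122^128 ≡ 177^2 = 31329 ≡ 323 (mod 419)
122^256 ≡ 323^2 = 104329 ≡ 417 (mod 419)
122^512 ≡ 417^2 = 173889 ≡ 4 (mod 419)
122^1024 ≡ 4^2 = 16 (mod 419)
122^2026 = 122^1024 · 122^512 · 122^256 · 122^128 · 122^64 · 122^32 · 122^8 · 122^2 ≡ 16 · 4 · 417 · 323 · 177 · 218 · 315 · 219 (mod 419).
Accumulate the product:
16 · 4 = 64
64 · 417 = 26688 ≡ 291
291 · 323 = 93993 ≡ 137
137 · 177 = 24249 ≡ 366
366 · 218 = 79788 ≡ 178
178 · 315 = 56070 ≡ 343
343 · 219 = 75117 ≡ 116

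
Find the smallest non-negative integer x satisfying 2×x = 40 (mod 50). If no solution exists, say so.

20

gcd(2, 50) = 2, and 2 | 40, so solutions exist.
Divide through by 2: 1×x = 20 (mod 25).
1⁻¹ ≡ 1 (mod 25).
x ≡ 1×20 ≡ 20 (mod 25).
The smallest non-negative solution is x = 20.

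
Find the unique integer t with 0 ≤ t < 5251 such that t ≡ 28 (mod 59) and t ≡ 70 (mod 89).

59⁻¹ mod 89: 59×86 ≡ 1 (mod 89), so 59⁻¹ ≡ 86.
t = 28 + 59×((70 − 28)×86 mod 89) = 28 + 59×52 = 3096.
Check: 3096 mod 59 = 28, 3096 mod 89 = 70. ✓

3096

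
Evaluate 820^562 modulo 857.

440

By square-and-multiply:
562 in binary is 1000110010, i.e. 562 = 512 + 32 + 16 + 2.
820^1 ≡ 820 (mod 857)
820^2 ≡ 820^2 = 672400 ≡ 512 (mod 857)
820^4 ≡ 512^2 = 262144 ≡ 759 (mod 857)
820^8 ≡ 759^2 = 576081 ≡ 177 (mod 857)
820^16 ≡ 177^2 = 31329 ≡ 477 (mod 857)
820^32 ≡ 477^2 = 227529 ≡ 424 (mod 857)
820^64 ≡ 424^2 = 179776 ≡ 663 (mod 857)
820^128 ≡ 663^2 = 439569 ≡ 785 (mod 857)
820^256 ≡ 785^2 = 616225 ≡ 42 (mod 857)
820^512 ≡ 42^2 = 1764 ≡ 50 (mod 857)
820^562 = 820^512 * 820^32 * 820^16 * 820^2 ≡ 50 * 424 * 477 * 512 (mod 857).
Accumulate the product:
50 * 424 = 21200 ≡ 632
632 * 477 = 301464 ≡ 657
657 * 512 = 336384 ≡ 440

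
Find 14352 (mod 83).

76

14352 = 172·83 + 76, so 14352 ≡ 76 (mod 83).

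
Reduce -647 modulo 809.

162

-647 = -1*809 + 162, so -647 ≡ 162 (mod 809).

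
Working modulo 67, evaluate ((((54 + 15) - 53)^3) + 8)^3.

54 + 15 = 69 ≡ 2 (mod 67)
2 - 53 = -51 ≡ 16 (mod 67)
(16)^3 ≡ 9 (mod 67)
9 + 8 = 17
(17)^3 ≡ 22 (mod 67)

22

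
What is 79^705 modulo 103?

705 in binary is 1011000001, i.e. 705 = 512 + 128 + 64 + 1.
79^1 ≡ 79 (mod 103)
79^2 ≡ 79^2 = 6241 ≡ 61 (mod 103)
79^4 ≡ 61^2 = 3721 ≡ 13 (mod 103)
79^8 ≡ 13^2 = 169 ≡ 66 (mod 103)
79^16 ≡ 66^2 = 4356 ≡ 30 (mod 103)
79^32 ≡ 30^2 = 900 ≡ 76 (mod 103)
79^64 ≡ 76^2 = 5776 ≡ 8 (mod 103)
79^128 ≡ 8^2 = 64 (mod 103)
79^256 ≡ 64^2 = 4096 ≡ 79 (mod 103)
79^512 ≡ 79^2 = 6241 ≡ 61 (mod 103)
79^705 = 79^512 × 79^128 × 79^64 × 79^1 ≡ 61 × 64 × 8 × 79 (mod 103).
Accumulate the product:
61 × 64 = 3904 ≡ 93
93 × 8 = 744 ≡ 23
23 × 79 = 1817 ≡ 66

66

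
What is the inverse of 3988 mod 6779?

5652

6779 = 1*3988 + 2791
3988 = 1*2791 + 1197
2791 = 2*1197 + 397
1197 = 3*397 + 6
397 = 66*6 + 1
6 = 6*1 + 0
gcd(3988, 6779) = 1, so the inverse exists.
Back-substitute for 1:
1 = 1*397 − 66*6
  = −66*1197 + 199*397
  = 199*2791 − 464*1197
  = −464*3988 + 663*2791
  = 663*6779 − 1127*3988
So 3988⁻¹ ≡ −1127 ≡ 5652 (mod 6779).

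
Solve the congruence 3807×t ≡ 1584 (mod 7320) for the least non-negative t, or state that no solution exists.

2152

gcd(3807, 7320) = 3, and 3 | 1584, so solutions exist.
Divide through by 3: 1269×t ≡ 528 (mod 2440).
1269⁻¹ ≡ 1469 (mod 2440).
t ≡ 1469×528 ≡ 2152 (mod 2440).
The smallest non-negative solution is t = 2152.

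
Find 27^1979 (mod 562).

By square-and-multiply:
1979 in binary is 11110111011, i.e. 1979 = 1024 + 512 + 256 + 128 + 32 + 16 + 8 + 2 + 1.
27^1 ≡ 27 (mod 562)
27^2 ≡ 27^2 = 729 ≡ 167 (mod 562)
27^4 ≡ 167^2 = 27889 ≡ 351 (mod 562)
27^8 ≡ 351^2 = 123201 ≡ 123 (mod 562)
27^16 ≡ 123^2 = 15129 ≡ 517 (mod 562)
27^32 ≡ 517^2 = 267289 ≡ 339 (mod 562)
27^64 ≡ 339^2 = 114921 ≡ 273 (mod 562)
27^128 ≡ 273^2 = 74529 ≡ 345 (mod 562)
27^256 ≡ 345^2 = 119025 ≡ 443 (mod 562)
27^512 ≡ 443^2 = 196249 ≡ 111 (mod 562)
27^1024 ≡ 111^2 = 12321 ≡ 519 (mod 562)
27^1979 = 27^1024 * 27^512 * 27^256 * 27^128 * 27^32 * 27^16 * 27^8 * 27^2 * 27^1 ≡ 519 * 111 * 443 * 345 * 339 * 517 * 123 * 167 * 27 (mod 562).
Accumulate the product:
519 * 111 = 57609 ≡ 285
285 * 443 = 126255 ≡ 367
367 * 345 = 126615 ≡ 165
165 * 339 = 55935 ≡ 297
297 * 517 = 153549 ≡ 123
123 * 123 = 15129 ≡ 517
517 * 167 = 86339 ≡ 353
353 * 27 = 9531 ≡ 539

539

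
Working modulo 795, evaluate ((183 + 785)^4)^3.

331

183 + 785 = 968 ≡ 173 (mod 795)
(173)^4 ≡ 256 (mod 795)
(256)^3 ≡ 331 (mod 795)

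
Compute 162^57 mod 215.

57 in binary is 111001, i.e. 57 = 32 + 16 + 8 + 1.
162^1 ≡ 162 (mod 215)
162^2 ≡ 162^2 = 26244 ≡ 14 (mod 215)
162^4 ≡ 14^2 = 196 (mod 215)
162^8 ≡ 196^2 = 38416 ≡ 146 (mod 215)
162^16 ≡ 146^2 = 21316 ≡ 31 (mod 215)
162^32 ≡ 31^2 = 961 ≡ 101 (mod 215)
162^57 = 162^32 * 162^16 * 162^8 * 162^1 ≡ 101 * 31 * 146 * 162 (mod 215).
Accumulate the product:
101 * 31 = 3131 ≡ 121
121 * 146 = 17666 ≡ 36
36 * 162 = 5832 ≡ 27

27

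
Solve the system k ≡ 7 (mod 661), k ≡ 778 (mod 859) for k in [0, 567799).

505011

661⁻¹ mod 859: 661·577 ≡ 1 (mod 859), so 661⁻¹ ≡ 577.
k = 7 + 661·((778 − 7)·577 mod 859) = 7 + 661·764 = 505011.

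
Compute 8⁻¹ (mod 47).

47 = 5*8 + 7
8 = 1*7 + 1
7 = 7*1 + 0
gcd(8, 47) = 1, so the inverse exists.
Back-substitute for 1:
1 = 1*8 − 1*7
  = −1*47 + 6*8
So 8⁻¹ ≡ 6 (mod 47).

6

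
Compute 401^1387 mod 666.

635

Compute successive squares:
401^1 ≡ 401 (mod 666)
401^2 ≡ 401^2 = 160801 ≡ 295 (mod 666)
401^4 ≡ 295^2 = 87025 ≡ 445 (mod 666)
401^8 ≡ 445^2 = 198025 ≡ 223 (mod 666)
401^16 ≡ 223^2 = 49729 ≡ 445 (mod 666)
401^32 ≡ 445^2 = 198025 ≡ 223 (mod 666)
401^64 ≡ 223^2 = 49729 ≡ 445 (mod 666)
401^128 ≡ 445^2 = 198025 ≡ 223 (mod 666)
401^256 ≡ 223^2 = 49729 ≡ 445 (mod 666)
401^512 ≡ 445^2 = 198025 ≡ 223 (mod 666)
401^1024 ≡ 223^2 = 49729 ≡ 445 (mod 666)
401^1387 = 401^1024 × 401^256 × 401^64 × 401^32 × 401^8 × 401^2 × 401^1 ≡ 445 × 445 × 445 × 223 × 223 × 295 × 401 (mod 666).
Accumulate the product:
445 × 445 = 198025 ≡ 223
223 × 445 = 99235 ≡ 1
1 × 223 = 223
223 × 223 = 49729 ≡ 445
445 × 295 = 131275 ≡ 73
73 × 401 = 29273 ≡ 635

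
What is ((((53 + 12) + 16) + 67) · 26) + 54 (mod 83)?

53 + 12 = 65
65 + 16 = 81
81 + 67 = 148 ≡ 65 (mod 83)
65 · 26 = 1690 ≡ 30 (mod 83)
30 + 54 = 84 ≡ 1 (mod 83)

1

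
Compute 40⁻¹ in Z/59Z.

31

59 = 1*40 + 19
40 = 2*19 + 2
19 = 9*2 + 1
2 = 2*1 + 0
gcd(40, 59) = 1, so the inverse exists.
Back-substitute for 1:
1 = 1*19 − 9*2
  = −9*40 + 19*19
  = 19*59 − 28*40
So 40⁻¹ ≡ −28 ≡ 31 (mod 59).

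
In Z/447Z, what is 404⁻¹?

Run the extended Euclidean algorithm:
447 = 1*404 + 43
404 = 9*43 + 17
43 = 2*17 + 9
17 = 1*9 + 8
9 = 1*8 + 1
8 = 8*1 + 0
gcd(404, 447) = 1, so the inverse exists.
Bézout: 1 = 47*447 − 52*404.
So 404⁻¹ ≡ −52 ≡ 395 (mod 447).

395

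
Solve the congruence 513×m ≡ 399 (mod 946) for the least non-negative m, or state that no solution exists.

gcd(513, 946) = 1, so a unique solution mod 946 exists.
513⁻¹ ≡ 745 (mod 946).
m ≡ 745×399 ≡ 211 (mod 946).

211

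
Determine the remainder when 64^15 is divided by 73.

By square-and-multiply:
64^1 ≡ 64 (mod 73)
64^2 ≡ 64^2 = 4096 ≡ 8 (mod 73)
64^4 ≡ 8^2 = 64 (mod 73)
64^8 ≡ 64^2 = 4096 ≡ 8 (mod 73)
64^15 = 64^8 * 64^4 * 64^2 * 64^1 ≡ 8 * 64 * 8 * 64 (mod 73).
Accumulate the product:
8 * 64 = 512 ≡ 1
1 * 8 = 8
8 * 64 = 512 ≡ 1

1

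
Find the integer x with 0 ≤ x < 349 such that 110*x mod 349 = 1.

257

By the extended Euclidean algorithm:
349 = 3*110 + 19
110 = 5*19 + 15
19 = 1*15 + 4
15 = 3*4 + 3
4 = 1*3 + 1
3 = 3*1 + 0
gcd(110, 349) = 1, so the inverse exists.
Bézout: 1 = 29*349 − 92*110.
So 110⁻¹ ≡ −92 ≡ 257 (mod 349).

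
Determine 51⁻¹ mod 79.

31

Apply the Euclidean algorithm and back-substitute:
79 = 1·51 + 28
51 = 1·28 + 23
28 = 1·23 + 5
23 = 4·5 + 3
5 = 1·3 + 2
3 = 1·2 + 1
2 = 2·1 + 0
gcd(51, 79) = 1, so the inverse exists.
Back-substitute for 1:
1 = 1·3 − 1·2
  = −1·5 + 2·3
  = 2·23 − 9·5
  = −9·28 + 11·23
  = 11·51 − 20·28
  = −20·79 + 31·51
So 51⁻¹ ≡ 31 (mod 79).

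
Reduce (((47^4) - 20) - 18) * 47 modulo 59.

(47)^4 ≡ 27 (mod 59)
27 - 20 = 7
7 - 18 = -11 ≡ 48 (mod 59)
48 * 47 = 2256 ≡ 14 (mod 59)

14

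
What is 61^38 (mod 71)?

6

By square-and-multiply:
61^1 ≡ 61 (mod 71)
61^2 ≡ 61^2 = 3721 ≡ 29 (mod 71)
61^4 ≡ 29^2 = 841 ≡ 60 (mod 71)
61^8 ≡ 60^2 = 3600 ≡ 50 (mod 71)
61^16 ≡ 50^2 = 2500 ≡ 15 (mod 71)
61^32 ≡ 15^2 = 225 ≡ 12 (mod 71)
61^38 = 61^32 * 61^4 * 61^2 ≡ 12 * 60 * 29 (mod 71).
Accumulate the product:
12 * 60 = 720 ≡ 10
10 * 29 = 290 ≡ 6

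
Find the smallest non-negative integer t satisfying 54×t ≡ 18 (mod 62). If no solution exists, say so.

gcd(54, 62) = 2, and 2 | 18, so solutions exist.
Divide through by 2: 27×t ≡ 9 mod 31.
27⁻¹ ≡ 23 (mod 31).
t ≡ 23×9 ≡ 21 (mod 31).
The smallest non-negative solution is t = 21.

21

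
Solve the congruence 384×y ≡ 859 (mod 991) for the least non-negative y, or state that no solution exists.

650

gcd(384, 991) = 1, so a unique solution mod 991 exists.
384⁻¹ ≡ 911 (mod 991).
y ≡ 911×859 ≡ 650 (mod 991).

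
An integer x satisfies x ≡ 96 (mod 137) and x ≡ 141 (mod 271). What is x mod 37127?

137⁻¹ mod 271: 137*91 ≡ 1 (mod 271), so 137⁻¹ ≡ 91.
x = 96 + 137*((141 − 96)*91 mod 271) = 96 + 137*30 = 4206.

4206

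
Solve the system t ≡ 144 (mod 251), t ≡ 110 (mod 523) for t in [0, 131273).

251⁻¹ mod 523: 251×498 ≡ 1 (mod 523), so 251⁻¹ ≡ 498.
t = 144 + 251×((110 − 144)×498 mod 523) = 144 + 251×327 = 82221.

82221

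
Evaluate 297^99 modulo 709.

622

Using repeated squaring:
99 in binary is 1100011, i.e. 99 = 64 + 32 + 2 + 1.
297^1 ≡ 297 (mod 709)
297^2 ≡ 297^2 = 88209 ≡ 293 (mod 709)
297^4 ≡ 293^2 = 85849 ≡ 60 (mod 709)
297^8 ≡ 60^2 = 3600 ≡ 55 (mod 709)
297^16 ≡ 55^2 = 3025 ≡ 189 (mod 709)
297^32 ≡ 189^2 = 35721 ≡ 271 (mod 709)
297^64 ≡ 271^2 = 73441 ≡ 414 (mod 709)
297^99 = 297^64 * 297^32 * 297^2 * 297^1 ≡ 414 * 271 * 293 * 297 (mod 709).
Accumulate the product:
414 * 271 = 112194 ≡ 172
172 * 293 = 50396 ≡ 57
57 * 297 = 16929 ≡ 622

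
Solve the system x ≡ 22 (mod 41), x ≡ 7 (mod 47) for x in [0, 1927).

1088

41⁻¹ mod 47: 41·39 ≡ 1 (mod 47), so 41⁻¹ ≡ 39.
x = 22 + 41·((7 − 22)·39 mod 47) = 22 + 41·26 = 1088.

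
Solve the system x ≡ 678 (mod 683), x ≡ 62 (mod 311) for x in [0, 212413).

209676

683⁻¹ mod 311: 683*51 ≡ 1 (mod 311), so 683⁻¹ ≡ 51.
x = 678 + 683*((62 − 678)*51 mod 311) = 678 + 683*306 = 209676.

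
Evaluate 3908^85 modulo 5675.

85 in binary is 1010101, i.e. 85 = 64 + 16 + 4 + 1.
3908^1 ≡ 3908 (mod 5675)
3908^2 ≡ 3908^2 = 15272464 ≡ 1039 (mod 5675)
3908^4 ≡ 1039^2 = 1079521 ≡ 1271 (mod 5675)
3908^8 ≡ 1271^2 = 1615441 ≡ 3741 (mod 5675)
3908^16 ≡ 3741^2 = 13995081 ≡ 531 (mod 5675)
3908^32 ≡ 531^2 = 281961 ≡ 3886 (mod 5675)
3908^64 ≡ 3886^2 = 15100996 ≡ 5496 (mod 5675)
3908^85 = 3908^64 × 3908^16 × 3908^4 × 3908^1 ≡ 5496 × 531 × 1271 × 3908 (mod 5675).
Accumulate the product:
5496 × 531 = 2918376 ≡ 1426
1426 × 1271 = 1812446 ≡ 2121
2121 × 3908 = 8288868 ≡ 3368

3368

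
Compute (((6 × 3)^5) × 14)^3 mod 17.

7

6 × 3 = 18 ≡ 1 (mod 17)
(1)^5 ≡ 1 (mod 17)
1 × 14 = 14
(14)^3 ≡ 7 (mod 17)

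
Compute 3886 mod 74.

38

3886 = 52×74 + 38, so 3886 ≡ 38 (mod 74).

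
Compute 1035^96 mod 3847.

410

Using repeated squaring:
96 in binary is 1100000, i.e. 96 = 64 + 32.
1035^1 ≡ 1035 (mod 3847)
1035^2 ≡ 1035^2 = 1071225 ≡ 1759 (mod 3847)
1035^4 ≡ 1759^2 = 3094081 ≡ 1093 (mod 3847)
1035^8 ≡ 1093^2 = 1194649 ≡ 2079 (mod 3847)
1035^16 ≡ 2079^2 = 4322241 ≡ 2060 (mod 3847)
1035^32 ≡ 2060^2 = 4243600 ≡ 359 (mod 3847)
1035^64 ≡ 359^2 = 128881 ≡ 1930 (mod 3847)
1035^96 = 1035^64 · 1035^32 ≡ 1930 · 359 (mod 3847).
1930 · 359 = 692870 ≡ 410 (mod 3847).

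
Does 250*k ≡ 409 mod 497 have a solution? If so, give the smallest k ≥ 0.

gcd(250, 497) = 1, so a unique solution mod 497 exists.
250⁻¹ ≡ 332 (mod 497).
k ≡ 332*409 ≡ 107 (mod 497).

107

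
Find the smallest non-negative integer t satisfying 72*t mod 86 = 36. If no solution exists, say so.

gcd(72, 86) = 2, and 2 | 36, so solutions exist.
Divide through by 2: 36*t ≡ 18 (mod 43).
36⁻¹ ≡ 6 (mod 43).
t ≡ 6*18 ≡ 22 (mod 43).
The smallest non-negative solution is t = 22.

22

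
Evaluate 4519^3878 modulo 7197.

6826

By square-and-multiply:
3878 in binary is 111100100110, i.e. 3878 = 2048 + 1024 + 512 + 256 + 32 + 4 + 2.
4519^1 ≡ 4519 (mod 7197)
4519^2 ≡ 4519^2 = 20421361 ≡ 3472 (mod 7197)
4519^4 ≡ 3472^2 = 12054784 ≡ 7006 (mod 7197)
4519^8 ≡ 7006^2 = 49084036 ≡ 496 (mod 7197)
4519^16 ≡ 496^2 = 246016 ≡ 1318 (mod 7197)
4519^32 ≡ 1318^2 = 1737124 ≡ 2647 (mod 7197)
4519^64 ≡ 2647^2 = 7006609 ≡ 3928 (mod 7197)
4519^128 ≡ 3928^2 = 15429184 ≡ 6013 (mod 7197)
4519^256 ≡ 6013^2 = 36156169 ≡ 5638 (mod 7197)
4519^512 ≡ 5638^2 = 31787044 ≡ 5092 (mod 7197)
4519^1024 ≡ 5092^2 = 25928464 ≡ 4870 (mod 7197)
4519^2048 ≡ 4870^2 = 23716900 ≡ 2785 (mod 7197)
4519^3878 = 4519^2048 · 4519^1024 · 4519^512 · 4519^256 · 4519^32 · 4519^4 · 4519^2 ≡ 2785 · 4870 · 5092 · 5638 · 2647 · 7006 · 3472 (mod 7197).
Accumulate the product:
2785 · 4870 = 13562950 ≡ 3802
3802 · 5092 = 19359784 ≡ 7051
7051 · 5638 = 39753538 ≡ 4507
4507 · 2647 = 11930029 ≡ 4600
4600 · 7006 = 32227600 ≡ 6631
6631 · 3472 = 23022832 ≡ 6826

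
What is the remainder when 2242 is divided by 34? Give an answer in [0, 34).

2242 = 65*34 + 32, so 2242 ≡ 32 (mod 34).

32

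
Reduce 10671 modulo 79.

10671 = 135*79 + 6, so 10671 ≡ 6 (mod 79).

6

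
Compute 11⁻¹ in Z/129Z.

47

Run the extended Euclidean algorithm:
129 = 11·11 + 8
11 = 1·8 + 3
8 = 2·3 + 2
3 = 1·2 + 1
2 = 2·1 + 0
gcd(11, 129) = 1, so the inverse exists.
Bézout: 1 = −4·129 + 47·11.
So 11⁻¹ ≡ 47 (mod 129).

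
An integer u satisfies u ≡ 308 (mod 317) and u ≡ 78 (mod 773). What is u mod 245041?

78924

317⁻¹ mod 773: 317×456 ≡ 1 (mod 773), so 317⁻¹ ≡ 456.
u = 308 + 317×((78 − 308)×456 mod 773) = 308 + 317×248 = 78924.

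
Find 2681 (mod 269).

260

2681 = 9·269 + 260, so 2681 ≡ 260 (mod 269).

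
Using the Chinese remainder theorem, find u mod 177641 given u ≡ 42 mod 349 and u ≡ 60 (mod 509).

349⁻¹ mod 509: 349·474 ≡ 1 (mod 509), so 349⁻¹ ≡ 474.
u = 42 + 349·((60 − 42)·474 mod 509) = 42 + 349·388 = 135454.

135454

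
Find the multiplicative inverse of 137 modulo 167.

128

167 = 1×137 + 30
137 = 4×30 + 17
30 = 1×17 + 13
17 = 1×13 + 4
13 = 3×4 + 1
4 = 4×1 + 0
gcd(137, 167) = 1, so the inverse exists.
Bézout: 1 = 32×167 − 39×137.
So 137⁻¹ ≡ −39 ≡ 128 (mod 167).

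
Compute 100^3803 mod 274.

174

100^1 ≡ 100 (mod 274)
100^2 ≡ 100^2 = 10000 ≡ 136 (mod 274)
100^4 ≡ 136^2 = 18496 ≡ 138 (mod 274)
100^8 ≡ 138^2 = 19044 ≡ 138 (mod 274)
100^16 ≡ 138^2 = 19044 ≡ 138 (mod 274)
100^32 ≡ 138^2 = 19044 ≡ 138 (mod 274)
100^64 ≡ 138^2 = 19044 ≡ 138 (mod 274)
100^128 ≡ 138^2 = 19044 ≡ 138 (mod 274)
100^256 ≡ 138^2 = 19044 ≡ 138 (mod 274)
100^512 ≡ 138^2 = 19044 ≡ 138 (mod 274)
100^1024 ≡ 138^2 = 19044 ≡ 138 (mod 274)
100^2048 ≡ 138^2 = 19044 ≡ 138 (mod 274)
100^3803 = 100^2048 × 100^1024 × 100^512 × 100^128 × 100^64 × 100^16 × 100^8 × 100^2 × 100^1 ≡ 138 × 138 × 138 × 138 × 138 × 138 × 138 × 136 × 100 (mod 274).
Accumulate the product:
138 × 138 = 19044 ≡ 138
138 × 138 = 19044 ≡ 138
138 × 138 = 19044 ≡ 138
138 × 138 = 19044 ≡ 138
138 × 138 = 19044 ≡ 138
138 × 138 = 19044 ≡ 138
138 × 136 = 18768 ≡ 136
136 × 100 = 13600 ≡ 174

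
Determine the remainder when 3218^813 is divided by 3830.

By square-and-multiply:
813 in binary is 1100101101, i.e. 813 = 512 + 256 + 32 + 8 + 4 + 1.
3218^1 ≡ 3218 (mod 3830)
3218^2 ≡ 3218^2 = 10355524 ≡ 3034 (mod 3830)
3218^4 ≡ 3034^2 = 9205156 ≡ 1666 (mod 3830)
3218^8 ≡ 1666^2 = 2775556 ≡ 2636 (mod 3830)
3218^16 ≡ 2636^2 = 6948496 ≡ 876 (mod 3830)
3218^32 ≡ 876^2 = 767376 ≡ 1376 (mod 3830)
3218^64 ≡ 1376^2 = 1893376 ≡ 1356 (mod 3830)
3218^128 ≡ 1356^2 = 1838736 ≡ 336 (mod 3830)
3218^256 ≡ 336^2 = 112896 ≡ 1826 (mod 3830)
3218^512 ≡ 1826^2 = 3334276 ≡ 2176 (mod 3830)
3218^813 = 3218^512 · 3218^256 · 3218^32 · 3218^8 · 3218^4 · 3218^1 ≡ 2176 · 1826 · 1376 · 2636 · 1666 · 3218 (mod 3830).
Accumulate the product:
2176 · 1826 = 3973376 ≡ 1666
1666 · 1376 = 2292416 ≡ 2076
2076 · 2636 = 5472336 ≡ 3096
3096 · 1666 = 5157936 ≡ 2756
2756 · 3218 = 8868808 ≡ 2358

2358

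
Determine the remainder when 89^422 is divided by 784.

Compute successive squares:
422 in binary is 110100110, i.e. 422 = 256 + 128 + 32 + 4 + 2.
89^1 ≡ 89 (mod 784)
89^2 ≡ 89^2 = 7921 ≡ 81 (mod 784)
89^4 ≡ 81^2 = 6561 ≡ 289 (mod 784)
89^8 ≡ 289^2 = 83521 ≡ 417 (mod 784)
89^16 ≡ 417^2 = 173889 ≡ 625 (mod 784)
89^32 ≡ 625^2 = 390625 ≡ 193 (mod 784)
89^64 ≡ 193^2 = 37249 ≡ 401 (mod 784)
89^128 ≡ 401^2 = 160801 ≡ 81 (mod 784)
89^256 ≡ 81^2 = 6561 ≡ 289 (mod 784)
89^422 = 89^256 × 89^128 × 89^32 × 89^4 × 89^2 ≡ 289 × 81 × 193 × 289 × 81 (mod 784).
Accumulate the product:
289 × 81 = 23409 ≡ 673
673 × 193 = 129889 ≡ 529
529 × 289 = 152881 ≡ 1
1 × 81 = 81

81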